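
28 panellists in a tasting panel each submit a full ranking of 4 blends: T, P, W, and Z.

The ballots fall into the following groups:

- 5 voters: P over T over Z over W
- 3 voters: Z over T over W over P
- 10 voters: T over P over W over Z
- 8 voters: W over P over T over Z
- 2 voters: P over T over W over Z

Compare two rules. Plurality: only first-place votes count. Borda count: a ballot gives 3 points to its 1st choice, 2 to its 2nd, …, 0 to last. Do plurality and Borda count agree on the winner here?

Plurality first-place counts: T 10, P 7, W 8, Z 3 → T.
Borda totals: T 58, P 57, W 39, Z 14 → T.
The two rules agree on T.

Yes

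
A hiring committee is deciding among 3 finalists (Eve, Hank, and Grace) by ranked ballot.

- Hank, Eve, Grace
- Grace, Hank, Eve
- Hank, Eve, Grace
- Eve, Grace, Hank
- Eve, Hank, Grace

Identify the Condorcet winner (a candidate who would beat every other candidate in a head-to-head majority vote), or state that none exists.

Hank

Head-to-head results (5 voters total):
Eve vs Hank: Hank wins 3–2.
Eve vs Grace: Eve wins 4–1.
Hank vs Grace: Hank wins 3–2.
Hank beats each rival — Eve (3–2), Grace (3–2) — so Hank is the Condorcet winner.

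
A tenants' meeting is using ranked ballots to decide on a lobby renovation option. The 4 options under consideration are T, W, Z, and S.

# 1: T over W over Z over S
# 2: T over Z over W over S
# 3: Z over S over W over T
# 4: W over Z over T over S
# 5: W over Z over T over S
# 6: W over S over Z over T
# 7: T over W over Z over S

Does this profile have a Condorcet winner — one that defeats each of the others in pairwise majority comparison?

Head-to-head results (7 voters total):
T vs W: W wins 4–3.
T vs Z: Z wins 4–3.
T vs S: T wins 5–2.
W vs Z: W wins 5–2.
W vs S: W wins 6–1.
Z vs S: Z wins 6–1.
W beats each rival — T (4–3), Z (5–2), S (6–1) — so W is the Condorcet winner.

Yes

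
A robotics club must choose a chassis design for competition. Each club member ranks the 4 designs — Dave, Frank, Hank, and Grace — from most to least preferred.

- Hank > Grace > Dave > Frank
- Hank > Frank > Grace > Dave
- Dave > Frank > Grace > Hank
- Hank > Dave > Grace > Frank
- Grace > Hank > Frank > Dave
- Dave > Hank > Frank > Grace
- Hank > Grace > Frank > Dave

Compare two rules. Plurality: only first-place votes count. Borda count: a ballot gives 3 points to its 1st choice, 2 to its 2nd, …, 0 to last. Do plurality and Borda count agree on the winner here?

Plurality first-place counts: Dave 2, Frank 0, Hank 4, Grace 1 → Hank.
Borda totals: Dave 9, Frank 7, Hank 16, Grace 10 → Hank.
The two rules agree on Hank.

Yes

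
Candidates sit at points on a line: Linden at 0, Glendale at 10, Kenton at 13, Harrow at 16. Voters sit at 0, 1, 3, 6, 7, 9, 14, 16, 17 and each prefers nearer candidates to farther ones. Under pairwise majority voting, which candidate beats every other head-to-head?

With single-peaked preferences on a line, the Condorcet winner is the candidate closest to the median voter.
The median voter (position 7) is closest to Glendale at 10.
Check: Glendale vs Kenton — voters closer to Glendale: 6 of 9.

Glendale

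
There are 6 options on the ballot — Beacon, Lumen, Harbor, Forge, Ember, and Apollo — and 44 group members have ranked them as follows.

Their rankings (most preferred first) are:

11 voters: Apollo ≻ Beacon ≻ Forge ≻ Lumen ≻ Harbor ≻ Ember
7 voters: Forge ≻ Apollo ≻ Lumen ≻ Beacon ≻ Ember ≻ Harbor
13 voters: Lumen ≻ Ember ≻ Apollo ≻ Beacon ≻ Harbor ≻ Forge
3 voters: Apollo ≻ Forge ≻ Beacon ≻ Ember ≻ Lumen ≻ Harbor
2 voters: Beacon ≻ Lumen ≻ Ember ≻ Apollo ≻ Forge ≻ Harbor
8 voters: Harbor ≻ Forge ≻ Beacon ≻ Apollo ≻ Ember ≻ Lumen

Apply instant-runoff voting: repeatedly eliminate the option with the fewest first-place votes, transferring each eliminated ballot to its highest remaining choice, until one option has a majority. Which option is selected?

Apollo

Round 1: Apollo 14, Lumen 13, Harbor 8, Forge 7, Beacon 2, Ember 0. Ember has the fewest and is eliminated.
Round 2: Apollo 14, Lumen 13, Harbor 8, Forge 7, Beacon 2. Beacon has the fewest and is eliminated.
Round 3: Lumen 15, Apollo 14, Harbor 8, Forge 7. Forge has the fewest and is eliminated.
Round 4: Apollo 21, Lumen 15, Harbor 8. Harbor has the fewest and is eliminated.
Round 5: Apollo 29, Lumen 15. Apollo has a majority.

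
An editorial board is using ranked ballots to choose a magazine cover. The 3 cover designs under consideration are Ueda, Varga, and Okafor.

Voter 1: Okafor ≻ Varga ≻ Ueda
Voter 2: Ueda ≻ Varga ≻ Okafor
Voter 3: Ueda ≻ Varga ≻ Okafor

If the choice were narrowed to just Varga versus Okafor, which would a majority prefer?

Varga

Ballots ranking Varga above Okafor: 2.
Ballots ranking Okafor above Varga: 1.
Varga wins the head-to-head, 2–1.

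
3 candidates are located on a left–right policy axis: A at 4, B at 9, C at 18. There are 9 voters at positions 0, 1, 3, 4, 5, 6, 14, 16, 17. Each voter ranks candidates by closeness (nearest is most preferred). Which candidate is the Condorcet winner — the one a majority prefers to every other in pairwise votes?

With single-peaked preferences on a line, the Condorcet winner is the candidate closest to the median voter.
The median voter (position 5) is closest to A at 4.
Check: A vs B — voters closer to A: 6 of 9.

A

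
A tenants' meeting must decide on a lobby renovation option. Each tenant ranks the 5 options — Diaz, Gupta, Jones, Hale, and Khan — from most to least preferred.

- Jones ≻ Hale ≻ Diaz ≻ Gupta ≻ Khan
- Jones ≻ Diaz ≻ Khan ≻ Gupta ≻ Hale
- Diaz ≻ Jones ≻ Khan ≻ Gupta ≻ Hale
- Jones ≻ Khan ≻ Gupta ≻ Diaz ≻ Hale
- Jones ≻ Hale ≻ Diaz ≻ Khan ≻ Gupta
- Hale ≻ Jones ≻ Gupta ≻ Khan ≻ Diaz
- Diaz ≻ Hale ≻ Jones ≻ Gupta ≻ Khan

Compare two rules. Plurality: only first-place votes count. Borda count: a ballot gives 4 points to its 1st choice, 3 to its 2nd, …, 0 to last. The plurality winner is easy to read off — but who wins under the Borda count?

Jones

Plurality first-place counts: Diaz 2, Gupta 0, Jones 4, Hale 1, Khan 0 → Jones.
Borda totals: Diaz 16, Gupta 8, Jones 24, Hale 13, Khan 9 → Jones.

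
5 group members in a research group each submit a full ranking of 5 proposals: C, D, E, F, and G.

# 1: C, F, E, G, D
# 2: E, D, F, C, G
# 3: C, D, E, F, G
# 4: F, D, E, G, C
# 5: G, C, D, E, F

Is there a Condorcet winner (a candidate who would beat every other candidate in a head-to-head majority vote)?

Yes

Head-to-head results (5 voters total):
C vs D: C wins 3–2.
C vs E: C wins 3–2.
C vs F: C wins 3–2.
C vs G: C wins 3–2.
D vs E: D wins 3–2.
D vs F: D wins 3–2.
D vs G: D wins 3–2.
E vs F: E wins 3–2.
E vs G: E wins 4–1.
F vs G: F wins 4–1.
C beats each rival — D (3–2), E (3–2), F (3–2), G (3–2) — so C is the Condorcet winner.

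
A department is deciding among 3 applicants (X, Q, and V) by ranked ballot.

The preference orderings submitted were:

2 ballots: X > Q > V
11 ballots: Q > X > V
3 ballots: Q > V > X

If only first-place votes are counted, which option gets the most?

First-place vote totals:
  X: 2
  Q: 14
  V: 0
Q has the most first-place votes.

Q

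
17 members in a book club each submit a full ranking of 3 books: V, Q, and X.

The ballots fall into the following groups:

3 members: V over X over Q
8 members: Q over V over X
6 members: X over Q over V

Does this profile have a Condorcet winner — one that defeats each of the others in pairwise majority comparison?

Head-to-head results (17 voters total):
V vs Q: Q wins 14–3.
V vs X: V wins 11–6.
Q vs X: X wins 9–8.
No candidate beats all others: V beats X beats Q beats V, a majority cycle.

No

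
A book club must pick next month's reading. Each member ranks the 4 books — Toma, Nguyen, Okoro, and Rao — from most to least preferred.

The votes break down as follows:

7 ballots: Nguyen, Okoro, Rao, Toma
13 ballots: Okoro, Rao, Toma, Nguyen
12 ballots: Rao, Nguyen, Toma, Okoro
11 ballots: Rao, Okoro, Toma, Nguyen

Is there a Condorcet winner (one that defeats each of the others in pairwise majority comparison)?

Yes

Head-to-head results (43 voters total):
Toma vs Nguyen: Toma wins 24–19.
Toma vs Okoro: Okoro wins 31–12.
Toma vs Rao: Rao wins 43–0.
Nguyen vs Okoro: Okoro wins 24–19.
Nguyen vs Rao: Rao wins 36–7.
Okoro vs Rao: Rao wins 23–20.
Rao beats each rival — Toma (43–0), Nguyen (36–7), Okoro (23–20) — so Rao is the Condorcet winner.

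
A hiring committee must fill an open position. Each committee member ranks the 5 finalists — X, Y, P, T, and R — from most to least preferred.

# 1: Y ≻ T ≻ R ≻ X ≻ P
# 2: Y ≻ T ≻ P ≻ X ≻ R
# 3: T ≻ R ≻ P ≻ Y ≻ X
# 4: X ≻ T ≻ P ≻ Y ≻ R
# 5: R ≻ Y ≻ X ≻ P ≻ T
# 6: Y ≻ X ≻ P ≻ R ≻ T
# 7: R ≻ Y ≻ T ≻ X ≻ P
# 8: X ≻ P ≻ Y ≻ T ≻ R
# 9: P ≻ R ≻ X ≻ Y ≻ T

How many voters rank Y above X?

Ballots ranking Y above X: 6.
Ballots ranking X above Y: 3.
So 6 of 9 voters prefer Y to X.

6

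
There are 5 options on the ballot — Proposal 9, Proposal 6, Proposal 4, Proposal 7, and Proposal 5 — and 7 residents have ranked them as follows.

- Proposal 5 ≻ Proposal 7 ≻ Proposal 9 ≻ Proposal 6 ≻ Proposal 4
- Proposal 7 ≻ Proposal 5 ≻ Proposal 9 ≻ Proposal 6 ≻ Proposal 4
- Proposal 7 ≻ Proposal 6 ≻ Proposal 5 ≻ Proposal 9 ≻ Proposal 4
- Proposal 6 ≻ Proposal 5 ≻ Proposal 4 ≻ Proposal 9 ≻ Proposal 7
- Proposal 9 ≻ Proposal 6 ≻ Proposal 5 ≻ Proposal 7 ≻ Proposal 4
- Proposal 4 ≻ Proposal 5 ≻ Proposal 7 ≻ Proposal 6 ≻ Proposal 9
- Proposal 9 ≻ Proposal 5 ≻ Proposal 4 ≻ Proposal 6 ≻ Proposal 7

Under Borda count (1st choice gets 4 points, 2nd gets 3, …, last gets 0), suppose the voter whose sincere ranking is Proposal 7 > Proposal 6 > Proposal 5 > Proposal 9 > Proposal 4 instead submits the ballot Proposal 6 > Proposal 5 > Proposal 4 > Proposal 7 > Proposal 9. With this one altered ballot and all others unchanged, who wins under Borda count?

Borda totals with the altered ballot: Proposal 9 13, Proposal 6 15, Proposal 4 10, Proposal 7 11, Proposal 5 21.
The winner is unchanged: still Proposal 5.

Proposal 5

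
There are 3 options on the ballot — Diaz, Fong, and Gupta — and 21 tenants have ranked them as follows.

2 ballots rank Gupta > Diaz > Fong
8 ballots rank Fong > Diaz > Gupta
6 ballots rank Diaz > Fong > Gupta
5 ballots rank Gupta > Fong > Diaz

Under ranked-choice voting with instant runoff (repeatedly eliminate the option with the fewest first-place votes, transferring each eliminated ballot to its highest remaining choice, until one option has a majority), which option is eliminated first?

Diaz

Round 1: Fong 8, Gupta 7, Diaz 6. Diaz has the fewest and is eliminated.
Round 2: Fong 14, Gupta 7. Fong has a majority.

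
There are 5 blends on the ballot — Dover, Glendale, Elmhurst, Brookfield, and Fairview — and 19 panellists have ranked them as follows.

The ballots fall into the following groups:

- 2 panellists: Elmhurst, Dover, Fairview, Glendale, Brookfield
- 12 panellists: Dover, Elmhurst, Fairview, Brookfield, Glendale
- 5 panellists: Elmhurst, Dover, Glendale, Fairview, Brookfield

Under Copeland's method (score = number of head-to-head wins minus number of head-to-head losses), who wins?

Pairwise results:
  Dover vs Glendale: Dover wins 19–0.
  Dover vs Elmhurst: Dover wins 12–7.
  Dover vs Brookfield: Dover wins 19–0.
  Dover vs Fairview: Dover wins 19–0.
  Glendale vs Elmhurst: Elmhurst wins 19–0.
  Glendale vs Brookfield: Brookfield wins 12–7.
  Glendale vs Fairview: Fairview wins 14–5.
  Elmhurst vs Brookfield: Elmhurst wins 19–0.
  Elmhurst vs Fairview: Elmhurst wins 19–0.
  Brookfield vs Fairview: Fairview wins 19–0.
Copeland scores (wins − losses):
  Dover: 4 − 0 = 4
  Glendale: 0 − 4 = -4
  Elmhurst: 3 − 1 = 2
  Brookfield: 1 − 3 = -2
  Fairview: 2 − 2 = 0
Dover has the best Copeland score.

Dover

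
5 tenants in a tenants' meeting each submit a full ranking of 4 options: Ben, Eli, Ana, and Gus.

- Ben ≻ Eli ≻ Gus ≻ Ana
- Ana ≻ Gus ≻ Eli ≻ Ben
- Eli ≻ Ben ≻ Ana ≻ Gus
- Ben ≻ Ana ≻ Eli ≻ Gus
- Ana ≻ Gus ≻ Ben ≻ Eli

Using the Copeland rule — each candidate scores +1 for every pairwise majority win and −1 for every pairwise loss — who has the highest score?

Ben

Pairwise results:
  Ben vs Eli: Ben wins 3–2.
  Ben vs Ana: Ben wins 3–2.
  Ben vs Gus: Ben wins 3–2.
  Eli vs Ana: Ana wins 3–2.
  Eli vs Gus: Eli wins 3–2.
  Ana vs Gus: Ana wins 4–1.
Copeland scores (wins − losses):
  Ben: 3 − 0 = 3
  Eli: 1 − 2 = -1
  Ana: 2 − 1 = 1
  Gus: 0 − 3 = -3
Ben has the best Copeland score.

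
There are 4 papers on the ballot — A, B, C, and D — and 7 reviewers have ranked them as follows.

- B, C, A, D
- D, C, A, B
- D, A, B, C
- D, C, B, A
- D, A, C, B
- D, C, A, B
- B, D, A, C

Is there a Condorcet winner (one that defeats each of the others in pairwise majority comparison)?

Yes

Head-to-head results (7 voters total):
A vs B: A wins 4–3.
A vs C: C wins 4–3.
A vs D: D wins 6–1.
B vs C: C wins 4–3.
B vs D: D wins 5–2.
C vs D: D wins 6–1.
D beats each rival — A (6–1), B (5–2), C (6–1) — so D is the Condorcet winner.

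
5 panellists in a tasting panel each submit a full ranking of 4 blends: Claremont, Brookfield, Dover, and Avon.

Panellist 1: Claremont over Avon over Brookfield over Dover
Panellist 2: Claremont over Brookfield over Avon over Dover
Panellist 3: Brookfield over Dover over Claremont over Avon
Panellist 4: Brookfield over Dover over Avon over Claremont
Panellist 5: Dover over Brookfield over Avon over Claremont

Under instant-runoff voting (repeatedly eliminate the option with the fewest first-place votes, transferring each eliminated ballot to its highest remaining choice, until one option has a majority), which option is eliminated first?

Avon

Round 1: Claremont 2, Brookfield 2, Dover 1, Avon 0. Avon has the fewest and is eliminated.
Round 2: Claremont 2, Brookfield 2, Dover 1. Dover has the fewest and is eliminated.
Round 3: Brookfield 3, Claremont 2. Brookfield has a majority.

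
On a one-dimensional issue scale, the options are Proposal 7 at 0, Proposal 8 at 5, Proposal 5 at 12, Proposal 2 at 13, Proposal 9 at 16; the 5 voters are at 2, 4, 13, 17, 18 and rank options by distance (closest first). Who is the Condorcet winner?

Proposal 2

With single-peaked preferences on a line, the Condorcet winner is the candidate closest to the median voter.
The median voter (position 13) is closest to Proposal 2 at 13.
Check: Proposal 2 vs Proposal 7 — voters closer to Proposal 2: 3 of 5.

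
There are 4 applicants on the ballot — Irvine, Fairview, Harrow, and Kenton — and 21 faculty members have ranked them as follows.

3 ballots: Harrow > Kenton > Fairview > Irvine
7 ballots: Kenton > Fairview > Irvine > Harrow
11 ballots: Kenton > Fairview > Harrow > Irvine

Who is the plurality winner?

First-place vote totals:
  Irvine: 0
  Fairview: 0
  Harrow: 3
  Kenton: 18
Kenton has the most first-place votes.

Kenton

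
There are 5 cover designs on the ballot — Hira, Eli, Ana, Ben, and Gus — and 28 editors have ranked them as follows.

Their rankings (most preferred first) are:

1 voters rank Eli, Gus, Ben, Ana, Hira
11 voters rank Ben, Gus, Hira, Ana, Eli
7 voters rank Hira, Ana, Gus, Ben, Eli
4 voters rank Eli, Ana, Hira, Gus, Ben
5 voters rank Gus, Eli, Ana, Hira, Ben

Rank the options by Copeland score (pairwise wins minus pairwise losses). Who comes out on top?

Pairwise results:
  Hira vs Eli: Hira wins 18–10.
  Hira vs Ana: Hira wins 18–10.
  Hira vs Ben: Hira wins 16–12.
  Hira vs Gus: Gus wins 17–11.
  Eli vs Ana: Ana wins 18–10.
  Eli vs Ben: Ben wins 18–10.
  Eli vs Gus: Gus wins 23–5.
  Ana vs Ben: Ana wins 16–12.
  Ana vs Gus: Gus wins 17–11.
  Ben vs Gus: Gus wins 17–11.
Copeland scores (wins − losses):
  Hira: 3 − 1 = 2
  Eli: 0 − 4 = -4
  Ana: 2 − 2 = 0
  Ben: 1 − 3 = -2
  Gus: 4 − 0 = 4
Gus has the best Copeland score.

Gus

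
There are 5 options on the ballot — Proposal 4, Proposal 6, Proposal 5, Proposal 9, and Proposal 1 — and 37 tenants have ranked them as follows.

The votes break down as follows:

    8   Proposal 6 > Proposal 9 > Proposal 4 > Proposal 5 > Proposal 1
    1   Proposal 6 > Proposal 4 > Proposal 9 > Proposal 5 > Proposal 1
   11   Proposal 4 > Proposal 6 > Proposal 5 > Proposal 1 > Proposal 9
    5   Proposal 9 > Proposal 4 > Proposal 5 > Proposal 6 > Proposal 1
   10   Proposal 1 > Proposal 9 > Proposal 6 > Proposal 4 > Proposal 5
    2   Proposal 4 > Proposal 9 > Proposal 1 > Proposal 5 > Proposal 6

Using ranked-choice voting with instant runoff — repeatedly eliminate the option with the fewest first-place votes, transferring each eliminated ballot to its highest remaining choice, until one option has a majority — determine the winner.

Round 1: Proposal 4 13, Proposal 1 10, Proposal 6 9, Proposal 9 5, Proposal 5 0. Proposal 5 has the fewest and is eliminated.
Round 2: Proposal 4 13, Proposal 1 10, Proposal 6 9, Proposal 9 5. Proposal 9 has the fewest and is eliminated.
Round 3: Proposal 4 18, Proposal 1 10, Proposal 6 9. Proposal 6 has the fewest and is eliminated.
Round 4: Proposal 4 27, Proposal 1 10. Proposal 4 has a majority.

Proposal 4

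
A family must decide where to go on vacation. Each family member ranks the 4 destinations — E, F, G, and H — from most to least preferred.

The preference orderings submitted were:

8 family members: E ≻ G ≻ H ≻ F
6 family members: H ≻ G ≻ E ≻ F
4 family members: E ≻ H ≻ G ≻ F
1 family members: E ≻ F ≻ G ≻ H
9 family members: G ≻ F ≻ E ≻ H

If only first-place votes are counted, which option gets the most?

First-place vote totals:
  E: 13
  F: 0
  G: 9
  H: 6
E has the most first-place votes.

E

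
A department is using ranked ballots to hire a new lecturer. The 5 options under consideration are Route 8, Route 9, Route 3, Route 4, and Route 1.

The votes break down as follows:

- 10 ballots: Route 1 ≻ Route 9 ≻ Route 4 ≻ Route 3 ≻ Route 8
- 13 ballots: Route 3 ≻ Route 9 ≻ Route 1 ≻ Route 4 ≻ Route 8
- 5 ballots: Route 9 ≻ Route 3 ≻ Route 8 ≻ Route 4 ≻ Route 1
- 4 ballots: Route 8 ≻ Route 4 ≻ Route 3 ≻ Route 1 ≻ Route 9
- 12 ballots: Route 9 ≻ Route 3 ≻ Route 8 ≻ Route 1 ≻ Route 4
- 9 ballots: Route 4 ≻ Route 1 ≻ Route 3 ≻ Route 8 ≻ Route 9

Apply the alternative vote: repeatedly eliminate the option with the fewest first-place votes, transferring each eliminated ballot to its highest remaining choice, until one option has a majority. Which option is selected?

Route 9

Round 1: Route 9 17, Route 3 13, Route 1 10, Route 4 9, Route 8 4. Route 8 has the fewest and is eliminated.
Round 2: Route 9 17, Route 3 13, Route 4 13, Route 1 10. Route 1 has the fewest and is eliminated.
Round 3: Route 9 27, Route 3 13, Route 4 13. Route 9 has a majority.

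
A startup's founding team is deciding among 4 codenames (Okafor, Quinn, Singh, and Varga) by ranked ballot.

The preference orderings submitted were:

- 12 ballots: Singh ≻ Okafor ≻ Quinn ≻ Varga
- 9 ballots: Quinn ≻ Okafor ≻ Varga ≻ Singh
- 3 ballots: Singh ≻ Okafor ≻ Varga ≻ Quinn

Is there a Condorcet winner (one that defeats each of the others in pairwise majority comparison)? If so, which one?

Head-to-head results (24 voters total):
Okafor vs Quinn: Okafor wins 15–9.
Okafor vs Singh: Singh wins 15–9.
Okafor vs Varga: Okafor wins 24–0.
Quinn vs Singh: Singh wins 15–9.
Quinn vs Varga: Quinn wins 21–3.
Singh vs Varga: Singh wins 15–9.
Singh beats each rival — Okafor (15–9), Quinn (15–9), Varga (15–9) — so Singh is the Condorcet winner.

Singh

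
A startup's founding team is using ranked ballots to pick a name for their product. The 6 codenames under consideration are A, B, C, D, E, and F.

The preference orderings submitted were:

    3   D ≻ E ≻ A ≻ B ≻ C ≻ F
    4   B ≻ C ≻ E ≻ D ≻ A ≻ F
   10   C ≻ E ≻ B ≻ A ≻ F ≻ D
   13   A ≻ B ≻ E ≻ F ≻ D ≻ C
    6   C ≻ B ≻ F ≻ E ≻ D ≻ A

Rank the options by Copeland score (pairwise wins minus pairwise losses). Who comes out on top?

B

Pairwise results:
  A vs B: B wins 20–16.
  A vs C: C wins 20–16.
  A vs D: A wins 23–13.
  A vs E: E wins 23–13.
  A vs F: A wins 30–6.
  B vs C: B wins 20–16.
  B vs D: B wins 33–3.
  B vs E: B wins 23–13.
  B vs F: B wins 36–0.
  C vs D: C wins 20–16.
  C vs E: C wins 20–16.
  C vs F: C wins 23–13.
  D vs E: E wins 33–3.
  D vs F: F wins 29–7.
  E vs F: E wins 30–6.
Copeland scores (wins − losses):
  A: 2 − 3 = -1
  B: 5 − 0 = 5
  C: 4 − 1 = 3
  D: 0 − 5 = -5
  E: 3 − 2 = 1
  F: 1 − 4 = -3
B has the best Copeland score.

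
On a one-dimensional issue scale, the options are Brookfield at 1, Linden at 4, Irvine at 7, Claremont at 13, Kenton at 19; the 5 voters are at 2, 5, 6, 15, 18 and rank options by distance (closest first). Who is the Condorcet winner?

With single-peaked preferences on a line, the Condorcet winner is the candidate closest to the median voter.
The median voter (position 6) is closest to Irvine at 7.
Check: Irvine vs Brookfield — voters closer to Irvine: 4 of 5.

Irvine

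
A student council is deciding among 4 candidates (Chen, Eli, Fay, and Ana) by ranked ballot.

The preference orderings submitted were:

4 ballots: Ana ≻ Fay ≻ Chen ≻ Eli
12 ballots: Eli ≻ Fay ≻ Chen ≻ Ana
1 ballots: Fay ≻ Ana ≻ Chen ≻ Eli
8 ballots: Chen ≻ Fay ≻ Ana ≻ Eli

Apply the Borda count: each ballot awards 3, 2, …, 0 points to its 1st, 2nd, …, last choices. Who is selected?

Borda scores:
  Chen: 4·1 + 12·1 + 1 + 8·3 = 41
  Eli: 4·0 + 12·3 + 0 + 8·0 = 36
  Fay: 4·2 + 12·2 + 3 + 8·2 = 51
  Ana: 4·3 + 12·0 + 2 + 8·1 = 22
Fay has the highest total.

Fay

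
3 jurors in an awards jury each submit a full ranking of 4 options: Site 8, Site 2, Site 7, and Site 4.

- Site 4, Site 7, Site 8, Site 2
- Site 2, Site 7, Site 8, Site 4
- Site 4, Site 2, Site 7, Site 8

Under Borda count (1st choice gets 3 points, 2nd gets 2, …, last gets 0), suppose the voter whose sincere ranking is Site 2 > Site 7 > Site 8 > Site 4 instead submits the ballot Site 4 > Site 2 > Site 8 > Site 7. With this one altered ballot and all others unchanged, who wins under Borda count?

Site 4

Borda totals with the altered ballot: Site 8 2, Site 2 4, Site 7 3, Site 4 9.
The winner is unchanged: still Site 4.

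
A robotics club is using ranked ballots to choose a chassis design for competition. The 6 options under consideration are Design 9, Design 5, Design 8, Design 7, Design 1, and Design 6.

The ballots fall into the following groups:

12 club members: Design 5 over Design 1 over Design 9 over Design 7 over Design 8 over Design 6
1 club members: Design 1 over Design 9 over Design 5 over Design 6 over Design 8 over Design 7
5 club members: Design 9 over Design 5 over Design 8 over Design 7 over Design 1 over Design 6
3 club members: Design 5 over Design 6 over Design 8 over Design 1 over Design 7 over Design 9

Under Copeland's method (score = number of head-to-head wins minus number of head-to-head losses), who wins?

Pairwise results:
  Design 9 vs Design 5: Design 5 wins 15–6.
  Design 9 vs Design 8: Design 9 wins 18–3.
  Design 9 vs Design 7: Design 9 wins 18–3.
  Design 9 vs Design 1: Design 1 wins 16–5.
  Design 9 vs Design 6: Design 9 wins 18–3.
  Design 5 vs Design 8: Design 5 wins 21–0.
  Design 5 vs Design 7: Design 5 wins 21–0.
  Design 5 vs Design 1: Design 5 wins 20–1.
  Design 5 vs Design 6: Design 5 wins 21–0.
  Design 8 vs Design 7: Design 7 wins 12–9.
  Design 8 vs Design 1: Design 1 wins 13–8.
  Design 8 vs Design 6: Design 8 wins 17–4.
  Design 7 vs Design 1: Design 1 wins 16–5.
  Design 7 vs Design 6: Design 7 wins 17–4.
  Design 1 vs Design 6: Design 1 wins 18–3.
Copeland scores (wins − losses):
  Design 9: 3 − 2 = 1
  Design 5: 5 − 0 = 5
  Design 8: 1 − 4 = -3
  Design 7: 2 − 3 = -1
  Design 1: 4 − 1 = 3
  Design 6: 0 − 5 = -5
Design 5 has the best Copeland score.

Design 5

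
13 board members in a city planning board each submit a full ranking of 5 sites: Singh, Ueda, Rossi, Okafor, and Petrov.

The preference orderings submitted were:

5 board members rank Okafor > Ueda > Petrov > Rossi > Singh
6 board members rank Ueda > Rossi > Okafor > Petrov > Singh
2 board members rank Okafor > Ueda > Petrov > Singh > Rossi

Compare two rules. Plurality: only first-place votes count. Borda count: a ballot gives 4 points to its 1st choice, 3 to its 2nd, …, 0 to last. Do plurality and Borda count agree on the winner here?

No

Plurality first-place counts: Singh 0, Ueda 6, Rossi 0, Okafor 7, Petrov 0 → Okafor.
Borda totals: Singh 2, Ueda 45, Rossi 23, Okafor 40, Petrov 20 → Ueda.
The two rules disagree: plurality picks Okafor, Borda picks Ueda.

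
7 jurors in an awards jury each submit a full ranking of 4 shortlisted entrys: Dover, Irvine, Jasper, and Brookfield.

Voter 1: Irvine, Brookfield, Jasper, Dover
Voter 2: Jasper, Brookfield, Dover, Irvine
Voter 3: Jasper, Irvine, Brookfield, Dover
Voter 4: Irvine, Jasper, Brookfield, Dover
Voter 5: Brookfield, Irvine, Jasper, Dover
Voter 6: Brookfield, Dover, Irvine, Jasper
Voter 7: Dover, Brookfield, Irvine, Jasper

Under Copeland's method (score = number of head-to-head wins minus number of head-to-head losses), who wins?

Pairwise results:
  Dover vs Irvine: Irvine wins 4–3.
  Dover vs Jasper: Jasper wins 5–2.
  Dover vs Brookfield: Brookfield wins 6–1.
  Irvine vs Jasper: Irvine wins 5–2.
  Irvine vs Brookfield: Brookfield wins 4–3.
  Jasper vs Brookfield: Brookfield wins 4–3.
Copeland scores (wins − losses):
  Dover: 0 − 3 = -3
  Irvine: 2 − 1 = 1
  Jasper: 1 − 2 = -1
  Brookfield: 3 − 0 = 3
Brookfield has the best Copeland score.

Brookfield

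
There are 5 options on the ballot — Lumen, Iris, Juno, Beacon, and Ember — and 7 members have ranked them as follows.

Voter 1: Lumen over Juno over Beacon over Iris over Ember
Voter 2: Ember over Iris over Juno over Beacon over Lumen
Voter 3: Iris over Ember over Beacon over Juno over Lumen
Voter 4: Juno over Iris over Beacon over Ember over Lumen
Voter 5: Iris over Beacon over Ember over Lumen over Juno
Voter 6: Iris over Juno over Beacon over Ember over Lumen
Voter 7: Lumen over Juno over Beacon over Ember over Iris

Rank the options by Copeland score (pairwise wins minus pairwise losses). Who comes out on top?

Iris

Pairwise results:
  Lumen vs Iris: Iris wins 5–2.
  Lumen vs Juno: Juno wins 4–3.
  Lumen vs Beacon: Beacon wins 5–2.
  Lumen vs Ember: Ember wins 5–2.
  Iris vs Juno: Iris wins 4–3.
  Iris vs Beacon: Iris wins 5–2.
  Iris vs Ember: Iris wins 5–2.
  Juno vs Beacon: Juno wins 5–2.
  Juno vs Ember: Juno wins 4–3.
  Beacon vs Ember: Beacon wins 5–2.
Copeland scores (wins − losses):
  Lumen: 0 − 4 = -4
  Iris: 4 − 0 = 4
  Juno: 3 − 1 = 2
  Beacon: 2 − 2 = 0
  Ember: 1 − 3 = -2
Iris has the best Copeland score.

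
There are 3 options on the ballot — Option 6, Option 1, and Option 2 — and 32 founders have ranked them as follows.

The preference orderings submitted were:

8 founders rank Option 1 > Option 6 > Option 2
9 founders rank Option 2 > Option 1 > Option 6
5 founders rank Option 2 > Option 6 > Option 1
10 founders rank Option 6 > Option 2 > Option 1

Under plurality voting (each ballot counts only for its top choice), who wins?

First-place vote totals:
  Option 6: 10
  Option 1: 8
  Option 2: 14
Option 2 has the most first-place votes.

Option 2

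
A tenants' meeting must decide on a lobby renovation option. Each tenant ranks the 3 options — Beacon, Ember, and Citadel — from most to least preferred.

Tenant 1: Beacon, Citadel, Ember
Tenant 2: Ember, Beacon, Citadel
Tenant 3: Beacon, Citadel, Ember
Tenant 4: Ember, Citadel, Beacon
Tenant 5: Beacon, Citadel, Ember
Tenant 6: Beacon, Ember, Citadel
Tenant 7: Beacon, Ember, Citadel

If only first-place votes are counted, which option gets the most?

Beacon

First-place vote totals:
  Beacon: 5
  Ember: 2
  Citadel: 0
Beacon has the most first-place votes.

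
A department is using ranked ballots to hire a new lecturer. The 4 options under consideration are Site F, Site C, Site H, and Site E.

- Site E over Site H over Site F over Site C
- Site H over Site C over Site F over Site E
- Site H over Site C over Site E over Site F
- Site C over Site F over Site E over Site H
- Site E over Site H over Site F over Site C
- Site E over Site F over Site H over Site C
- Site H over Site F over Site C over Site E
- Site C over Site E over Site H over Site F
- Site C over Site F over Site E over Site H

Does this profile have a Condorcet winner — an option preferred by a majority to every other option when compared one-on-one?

Head-to-head results (9 voters total):
Site F vs Site C: Site C wins 5–4.
Site F vs Site H: Site H wins 6–3.
Site F vs Site E: Site E wins 5–4.
Site C vs Site H: Site H wins 6–3.
Site C vs Site E: Site C wins 6–3.
Site H vs Site E: Site E wins 6–3.
No candidate beats all others: Site C beats Site E beats Site H beats Site C, a majority cycle.

No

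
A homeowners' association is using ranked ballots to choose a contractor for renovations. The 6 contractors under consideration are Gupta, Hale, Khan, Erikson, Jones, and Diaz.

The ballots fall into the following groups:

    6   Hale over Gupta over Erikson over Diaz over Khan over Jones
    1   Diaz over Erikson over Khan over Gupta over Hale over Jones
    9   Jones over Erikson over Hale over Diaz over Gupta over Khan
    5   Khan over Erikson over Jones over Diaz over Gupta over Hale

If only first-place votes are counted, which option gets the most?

First-place vote totals:
  Gupta: 0
  Hale: 6
  Khan: 5
  Erikson: 0
  Jones: 9
  Diaz: 1
Jones has the most first-place votes.

Jones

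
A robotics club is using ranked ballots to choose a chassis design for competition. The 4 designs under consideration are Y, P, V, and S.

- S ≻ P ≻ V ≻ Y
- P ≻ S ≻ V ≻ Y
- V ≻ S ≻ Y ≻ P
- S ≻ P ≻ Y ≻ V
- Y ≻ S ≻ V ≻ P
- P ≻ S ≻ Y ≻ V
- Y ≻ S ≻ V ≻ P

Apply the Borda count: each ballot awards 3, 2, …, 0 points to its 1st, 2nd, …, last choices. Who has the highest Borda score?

Borda scores:
  Y: 0 + 0 + 1 + 1 + 3 + 1 + 3 = 9
  P: 2 + 3 + 0 + 2 + 0 + 3 + 0 = 10
  V: 1 + 1 + 3 + 0 + 1 + 0 + 1 = 7
  S: 3 + 2 + 2 + 3 + 2 + 2 + 2 = 16
S has the highest total.

S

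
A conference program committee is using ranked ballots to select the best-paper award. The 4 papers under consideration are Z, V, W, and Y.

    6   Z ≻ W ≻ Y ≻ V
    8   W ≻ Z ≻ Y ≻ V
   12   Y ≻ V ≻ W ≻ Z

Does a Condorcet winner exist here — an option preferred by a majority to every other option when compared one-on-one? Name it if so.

W

Head-to-head results (26 voters total):
Z vs V: Z wins 14–12.
Z vs W: W wins 20–6.
Z vs Y: Z wins 14–12.
V vs W: W wins 14–12.
V vs Y: Y wins 26–0.
W vs Y: W wins 14–12.
W beats each rival — Z (20–6), V (14–12), Y (14–12) — so W is the Condorcet winner.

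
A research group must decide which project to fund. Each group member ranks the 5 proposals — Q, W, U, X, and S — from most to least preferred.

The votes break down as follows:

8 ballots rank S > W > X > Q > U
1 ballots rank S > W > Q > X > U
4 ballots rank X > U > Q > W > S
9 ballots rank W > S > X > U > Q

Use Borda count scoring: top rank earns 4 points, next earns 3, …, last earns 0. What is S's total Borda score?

Borda scores:
  Q: 8·1 + 2 + 4·2 + 9·0 = 18
  W: 8·3 + 3 + 4·1 + 9·4 = 67
  U: 8·0 + 0 + 4·3 + 9·1 = 21
  X: 8·2 + 1 + 4·4 + 9·2 = 51
  S: 8·4 + 4 + 4·0 + 9·3 = 63

63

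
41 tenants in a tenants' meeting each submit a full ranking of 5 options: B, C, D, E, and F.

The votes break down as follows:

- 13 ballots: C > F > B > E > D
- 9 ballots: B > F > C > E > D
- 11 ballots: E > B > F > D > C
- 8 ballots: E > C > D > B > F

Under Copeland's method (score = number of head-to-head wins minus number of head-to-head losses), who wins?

Pairwise results:
  B vs C: C wins 21–20.
  B vs D: B wins 33–8.
  B vs E: B wins 22–19.
  B vs F: B wins 28–13.
  C vs D: C wins 30–11.
  C vs E: C wins 22–19.
  C vs F: C wins 21–20.
  D vs E: E wins 41–0.
  D vs F: F wins 33–8.
  E vs F: F wins 22–19.
Copeland scores (wins − losses):
  B: 3 − 1 = 2
  C: 4 − 0 = 4
  D: 0 − 4 = -4
  E: 1 − 3 = -2
  F: 2 − 2 = 0
C has the best Copeland score.

C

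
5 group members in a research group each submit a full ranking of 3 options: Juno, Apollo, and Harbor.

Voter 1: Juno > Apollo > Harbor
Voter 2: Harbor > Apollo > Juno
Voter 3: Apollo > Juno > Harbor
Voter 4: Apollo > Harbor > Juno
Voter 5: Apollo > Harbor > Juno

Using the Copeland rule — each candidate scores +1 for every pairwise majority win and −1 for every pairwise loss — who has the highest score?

Apollo

Pairwise results:
  Juno vs Apollo: Apollo wins 4–1.
  Juno vs Harbor: Harbor wins 3–2.
  Apollo vs Harbor: Apollo wins 4–1.
Copeland scores (wins − losses):
  Juno: 0 − 2 = -2
  Apollo: 2 − 0 = 2
  Harbor: 1 − 1 = 0
Apollo has the best Copeland score.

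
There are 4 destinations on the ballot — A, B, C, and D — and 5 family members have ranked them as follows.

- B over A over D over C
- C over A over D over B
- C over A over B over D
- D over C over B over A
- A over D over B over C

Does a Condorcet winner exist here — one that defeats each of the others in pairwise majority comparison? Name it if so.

No Condorcet winner

Head-to-head results (5 voters total):
A vs B: A wins 3–2.
A vs C: C wins 3–2.
A vs D: A wins 4–1.
B vs C: C wins 3–2.
B vs D: D wins 3–2.
C vs D: D wins 3–2.
No candidate beats all others: A beats D beats C beats A, a majority cycle.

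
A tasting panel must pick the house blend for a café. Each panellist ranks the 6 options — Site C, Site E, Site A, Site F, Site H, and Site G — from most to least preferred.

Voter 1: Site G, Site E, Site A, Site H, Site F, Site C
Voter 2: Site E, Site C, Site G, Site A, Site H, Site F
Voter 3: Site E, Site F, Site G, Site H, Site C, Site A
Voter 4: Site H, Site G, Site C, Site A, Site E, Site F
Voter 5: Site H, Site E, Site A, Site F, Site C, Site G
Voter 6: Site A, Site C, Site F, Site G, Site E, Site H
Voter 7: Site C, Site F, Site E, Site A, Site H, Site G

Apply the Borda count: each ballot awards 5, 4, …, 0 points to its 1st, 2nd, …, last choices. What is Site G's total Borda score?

17

Borda scores:
  Site C: 0 + 4 + 1 + 3 + 1 + 4 + 5 = 18
  Site E: 4 + 5 + 5 + 1 + 4 + 1 + 3 = 23
  Site A: 3 + 2 + 0 + 2 + 3 + 5 + 2 = 17
  Site F: 1 + 0 + 4 + 0 + 2 + 3 + 4 = 14
  Site H: 2 + 1 + 2 + 5 + 5 + 0 + 1 = 16
  Site G: 5 + 3 + 3 + 4 + 0 + 2 + 0 = 17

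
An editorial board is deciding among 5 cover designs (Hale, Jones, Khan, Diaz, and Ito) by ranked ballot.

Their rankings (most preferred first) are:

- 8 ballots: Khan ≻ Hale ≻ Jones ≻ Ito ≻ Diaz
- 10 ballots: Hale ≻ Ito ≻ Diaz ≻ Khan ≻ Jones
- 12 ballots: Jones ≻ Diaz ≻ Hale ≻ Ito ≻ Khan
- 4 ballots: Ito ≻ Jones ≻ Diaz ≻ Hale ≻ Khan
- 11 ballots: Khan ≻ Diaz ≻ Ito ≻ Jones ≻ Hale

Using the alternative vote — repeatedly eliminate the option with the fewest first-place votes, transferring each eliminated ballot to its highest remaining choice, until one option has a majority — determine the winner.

Khan

Round 1: Khan 19, Jones 12, Hale 10, Ito 4, Diaz 0. Diaz has the fewest and is eliminated.
Round 2: Khan 19, Jones 12, Hale 10, Ito 4. Ito has the fewest and is eliminated.
Round 3: Khan 19, Jones 16, Hale 10. Hale has the fewest and is eliminated.
Round 4: Khan 29, Jones 16. Khan has a majority.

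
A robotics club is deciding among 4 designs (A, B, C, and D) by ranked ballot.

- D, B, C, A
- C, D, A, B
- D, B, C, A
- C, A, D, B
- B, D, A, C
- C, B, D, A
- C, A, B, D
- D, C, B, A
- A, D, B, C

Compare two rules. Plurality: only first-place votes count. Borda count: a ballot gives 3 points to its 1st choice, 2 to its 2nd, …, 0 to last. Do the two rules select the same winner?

Plurality first-place counts: A 1, B 1, C 4, D 3 → C.
Borda totals: A 9, B 12, C 16, D 17 → D.
The two rules disagree: plurality picks C, Borda picks D.

No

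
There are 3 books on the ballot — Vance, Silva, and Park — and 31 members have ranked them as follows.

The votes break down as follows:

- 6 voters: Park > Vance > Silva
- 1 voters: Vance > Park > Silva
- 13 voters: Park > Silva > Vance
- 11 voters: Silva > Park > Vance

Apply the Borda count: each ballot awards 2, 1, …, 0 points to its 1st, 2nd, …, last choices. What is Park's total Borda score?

Borda scores:
  Vance: 6·1 + 2 + 13·0 + 11·0 = 8
  Silva: 6·0 + 0 + 13·1 + 11·2 = 35
  Park: 6·2 + 1 + 13·2 + 11·1 = 50

50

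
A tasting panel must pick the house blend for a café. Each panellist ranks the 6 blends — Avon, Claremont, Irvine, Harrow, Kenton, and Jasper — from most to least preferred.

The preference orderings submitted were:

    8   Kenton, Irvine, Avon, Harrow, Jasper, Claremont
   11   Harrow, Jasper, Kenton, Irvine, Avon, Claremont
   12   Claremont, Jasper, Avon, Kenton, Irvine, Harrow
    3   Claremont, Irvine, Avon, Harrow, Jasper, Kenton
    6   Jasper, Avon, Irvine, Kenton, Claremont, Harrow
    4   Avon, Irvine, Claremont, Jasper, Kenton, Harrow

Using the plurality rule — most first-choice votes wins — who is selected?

First-place vote totals:
  Avon: 4
  Claremont: 15
  Irvine: 0
  Harrow: 11
  Kenton: 8
  Jasper: 6
Claremont has the most first-place votes.

Claremont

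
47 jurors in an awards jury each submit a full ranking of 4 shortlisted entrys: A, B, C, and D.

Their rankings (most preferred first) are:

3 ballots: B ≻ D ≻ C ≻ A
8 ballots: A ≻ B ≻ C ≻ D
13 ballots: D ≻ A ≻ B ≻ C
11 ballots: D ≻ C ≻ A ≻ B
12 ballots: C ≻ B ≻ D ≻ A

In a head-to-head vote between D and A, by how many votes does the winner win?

31

Ballots ranking D above A: 3+13+11+12 = 39.
Ballots ranking A above D: 8.
D wins 39–8, a margin of 31.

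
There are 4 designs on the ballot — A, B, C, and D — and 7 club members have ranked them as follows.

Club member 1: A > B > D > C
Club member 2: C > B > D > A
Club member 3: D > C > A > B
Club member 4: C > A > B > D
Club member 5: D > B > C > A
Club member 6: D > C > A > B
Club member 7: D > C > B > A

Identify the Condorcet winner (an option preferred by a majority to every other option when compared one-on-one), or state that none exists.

D

Head-to-head results (7 voters total):
A vs B: A wins 4–3.
A vs C: C wins 6–1.
A vs D: D wins 5–2.
B vs C: C wins 5–2.
B vs D: D wins 4–3.
C vs D: D wins 5–2.
D beats each rival — A (5–2), B (4–3), C (5–2) — so D is the Condorcet winner.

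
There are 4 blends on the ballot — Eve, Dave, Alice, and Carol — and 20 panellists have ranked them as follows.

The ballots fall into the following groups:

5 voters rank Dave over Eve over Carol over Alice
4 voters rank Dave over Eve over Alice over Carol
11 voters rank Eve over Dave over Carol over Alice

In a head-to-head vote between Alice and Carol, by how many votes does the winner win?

12

Ballots ranking Alice above Carol: 4.
Ballots ranking Carol above Alice: 5+11 = 16.
Carol wins 16–4, a margin of 12.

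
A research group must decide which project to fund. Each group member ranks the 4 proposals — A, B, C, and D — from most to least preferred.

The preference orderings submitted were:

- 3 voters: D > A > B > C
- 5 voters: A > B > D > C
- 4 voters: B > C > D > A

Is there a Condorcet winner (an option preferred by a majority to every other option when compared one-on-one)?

Head-to-head results (12 voters total):
A vs B: A wins 8–4.
A vs C: A wins 8–4.
A vs D: D wins 7–5.
B vs C: B wins 12–0.
B vs D: B wins 9–3.
C vs D: D wins 8–4.
No candidate beats all others: A beats B beats D beats A, a majority cycle.

No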